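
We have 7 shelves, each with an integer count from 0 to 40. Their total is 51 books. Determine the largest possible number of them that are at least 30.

With k values at 30 or above and the rest at least 0, the sum is at least 0 + 30k.
Since the sum is 51, we need 30k ≤ 51, i.e. k ≤ 1.
k = 1 is achieved by 1 value at 30 and 6 at 0, total 30; add 21 to one value (staying below 30) to reach 51.

1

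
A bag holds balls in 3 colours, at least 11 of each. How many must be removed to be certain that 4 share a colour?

10

You could draw 3 of every colour without reaching 4 of any — 9 in all.
One more forces 4 of some colour, so 9 + 1 = 10.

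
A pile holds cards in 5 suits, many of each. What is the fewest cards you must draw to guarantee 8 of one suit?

In the worst case you draw 7 of each of the 5 suits: 5 × 7 = 35.
One more forces 8 of some suit, so 35 + 1 = 36.

36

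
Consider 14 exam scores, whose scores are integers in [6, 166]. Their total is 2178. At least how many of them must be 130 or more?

Each value short of 130 is at most 129, costing at least 166 − 129 = 37 against the maximum total of 2324.
We can afford to lose at most 2324 − 2178 = 146, so at most ⌊146/37⌋ = 3 fall short, and at least 11 are ≥ 130.
Exactly 11 works: 11 values at 166 and 3 at 129 total 2213; lower one of the high values by 35 (still ≥ 130) to hit 2178.

11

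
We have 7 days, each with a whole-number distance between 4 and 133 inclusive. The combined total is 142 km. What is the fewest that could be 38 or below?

Let j be the number exceeding 38. Then the total is ≥ 39·j + 4·(7 − j) = 28 + 35j.
So 35j ≤ 114 and j ≤ 3; hence at least 7 − 3 = 4 are ≤ 38.
Exactly 4 works: 4 values at 4 and 3 at 39 total 133; raise one of the low values by 9 (still ≤ 38) to hit 142.

4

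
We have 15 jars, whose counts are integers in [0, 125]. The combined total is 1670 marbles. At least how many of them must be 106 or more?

If only k of them are at least 106, the other 15 − k are at most 105, so the total is at most k·125 + (15 − k)·105.
This must reach 1670, so k·125 + (15 − k)·105 ≥ 1670, giving k ≥ 5.
Exactly 5 works: 5 values at 125 and 10 at 105 total 1675; lower one of the high values by 5 (still ≥ 106) to hit 1670.

5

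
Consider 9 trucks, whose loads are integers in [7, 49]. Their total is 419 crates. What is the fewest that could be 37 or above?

Suppose at most 9 − j of them reach 37; then j values are ≤ 36 and the rest ≤ 49.
The total is then ≤ 36·j + 49·(9 − j) = 441 − 13j. For this to be ≥ 419 we need j ≤ 1, so at least 9 − 1 = 8 must reach 37.
Exactly 8 works: 8 values at 49 and 1 at 36 total 428; lower one of the high values by 9 (still ≥ 37) to hit 419.

8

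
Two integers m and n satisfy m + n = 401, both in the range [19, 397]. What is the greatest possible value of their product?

40200

mn = m(401 − m) is maximized when m is as near 401/2 as the bounds allow.
Taking m = 200 and n = 201 (both in [19, 397]) gives mn = 40200.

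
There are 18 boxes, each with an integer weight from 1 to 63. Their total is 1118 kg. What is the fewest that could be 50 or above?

17

If only k of them are at least 50, the other 18 − k are at most 49, so the total is at most k·63 + (18 − k)·49.
This must reach 1118, so k·63 + (18 − k)·49 ≥ 1118, giving k ≥ 17.
Exactly 17 works: 17 values at 63 and 1 at 49 total 1120; lower one of the high values by 2 (still ≥ 50) to hit 1118.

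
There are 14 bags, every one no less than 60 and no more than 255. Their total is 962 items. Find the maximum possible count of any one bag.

182

To make one bag as large as possible, make the other 13 as small as possible.
The other 13 contribute at least 13 × 60 = 780, leaving at most 962 − 780 = 182.
Since 182 ≤ 255, this is achievable: one at 182 and 13 at 60.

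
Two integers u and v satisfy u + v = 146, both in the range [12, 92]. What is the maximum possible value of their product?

5329

With u + v fixed, uv peaks when the two are closest together.
Taking u = 73 and v = 73 (both in [12, 92]) gives uv = 5329.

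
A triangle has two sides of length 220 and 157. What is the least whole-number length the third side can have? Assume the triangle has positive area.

The third side must exceed |220 − 157| = 63.
The smallest integer above 63 is 64.

64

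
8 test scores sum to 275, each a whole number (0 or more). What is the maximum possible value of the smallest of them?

The average is 275/8 < 35, so some value is ≤ 34.
Taking 5 copies of 34 and 3 copies of 35 gives exactly 275, so 34 is attained.

34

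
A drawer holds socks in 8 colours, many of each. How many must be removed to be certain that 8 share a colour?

You could draw 7 of every colour without reaching 8 of any — 56 in all.
One more forces 8 of some colour, so 56 + 1 = 57.

57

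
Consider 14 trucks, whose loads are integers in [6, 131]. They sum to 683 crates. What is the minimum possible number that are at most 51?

Let j be the number exceeding 51. Then the total is ≥ 52·j + 6·(14 − j) = 84 + 46j.
So 46j ≤ 599 and j ≤ 13; hence at least 14 − 13 = 1 are ≤ 51.
Exactly 1 works: 1 value at 6 and 13 at 52 total 682; raise one of the low values by 1 (still ≤ 51) to hit 683.

1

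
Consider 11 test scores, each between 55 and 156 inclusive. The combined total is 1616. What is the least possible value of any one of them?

To make one score as small as possible, make the other 10 as large as possible.
The other 10 contribute at most 10 × 156 = 1560, leaving at least 1616 − 1560 = 56.
Since 56 ≥ 55, this is achievable: one at 56 and 10 at 156.

56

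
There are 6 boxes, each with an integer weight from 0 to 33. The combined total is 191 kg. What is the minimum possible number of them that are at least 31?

Each value short of 31 is at most 30, costing at least 33 − 30 = 3 against the maximum total of 198.
We can afford to lose at most 198 − 191 = 7, so at most ⌊7/3⌋ = 2 fall short, and at least 4 are ≥ 31.
Exactly 4 works: 4 values at 33 and 2 at 30 total 192; lower one of the high values by 1 (still ≥ 31) to hit 191.

4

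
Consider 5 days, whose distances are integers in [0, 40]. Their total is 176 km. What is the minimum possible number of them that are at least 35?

If only k of them are at least 35, the other 5 − k are at most 34, so the total is at most k·40 + (5 − k)·34.
This must reach 176, so k·40 + (5 − k)·34 ≥ 176, giving k ≥ 1.
Exactly 1 works: 1 value at 40 and 4 at 34 total 176.

1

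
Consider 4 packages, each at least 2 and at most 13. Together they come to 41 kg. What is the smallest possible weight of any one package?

2

Minimizing one value means maximizing the remaining 3.
The other 3 contribute at most 3 × 13 = 39, leaving at least 41 − 39 = 2.
Since 2 ≥ 2, this is achievable: one at 2 and 3 at 13.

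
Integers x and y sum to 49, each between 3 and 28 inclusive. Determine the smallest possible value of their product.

xy = x(49 − x) is concave in x, so over [21, 28] it is minimized at an endpoint.
The extreme feasible split is x = 21, y = 28, giving xy = 588.

588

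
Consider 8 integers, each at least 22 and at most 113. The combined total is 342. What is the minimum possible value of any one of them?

To make one integer as small as possible, make the other 7 as large as possible.
The other 7 can take up 7 × 113 = 791 ≥ 342 − 22, so one integer can sit at its floor of 22.
Achievable: one at 22 and the other 7 totalling 320, which fits since 7 × 22 ≤ 320 ≤ 7 × 113.

22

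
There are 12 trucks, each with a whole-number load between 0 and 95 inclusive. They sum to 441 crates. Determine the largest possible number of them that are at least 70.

With k values at 70 or above and the rest at least 0, the sum is at least 0 + 70k.
Since the sum is 441, we need 70k ≤ 441, i.e. k ≤ 6.
k = 6 is achieved by 6 values at 70 and 6 at 0, total 420; add 21 to one value (staying below 70) to reach 441.

6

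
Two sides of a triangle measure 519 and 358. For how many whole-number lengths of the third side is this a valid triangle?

The triangle inequality gives |519 − 358| < c < 519 + 358, i.e. 161 < c < 877.
So c can be any integer from 162 to 876: 715 values.

715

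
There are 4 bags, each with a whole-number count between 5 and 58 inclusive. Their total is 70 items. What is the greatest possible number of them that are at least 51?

Suppose k of them are at least 51. Those contribute at least 51 each and the other 4 − k at least 5 each.
So the total is at least 51k + 5(4 − k) = 20 + 46k. This must be ≤ 70, giving k ≤ 1.
k = 1 is achieved by 1 value at 51 and 3 at 5, total 66; add 4 to one value (staying below 51) to reach 70.

1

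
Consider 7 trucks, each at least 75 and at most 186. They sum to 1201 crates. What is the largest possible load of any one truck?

186

To make one truck as large as possible, make the other 6 as small as possible.
The other 6 contribute at least 6 × 75 = 450, leaving at most 1201 − 450 = 751.
But each truck is capped at 186, so the maximum is 186.
Achievable: one at 186 and the other 6 totalling 1015, which fits since 6 × 75 ≤ 1015 ≤ 6 × 186.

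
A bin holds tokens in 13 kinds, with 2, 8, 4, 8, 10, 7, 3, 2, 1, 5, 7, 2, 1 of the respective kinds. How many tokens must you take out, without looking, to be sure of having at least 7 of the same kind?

51

In the worst case you take as many as possible of each kind without reaching 7: 2 + 6 + 4 + 6 + 6 + 6 + 3 + 2 + 1 + 5 + 6 + 2 + 1 = 50.
The next one must give 7 of some kind, so 50 + 1 = 51.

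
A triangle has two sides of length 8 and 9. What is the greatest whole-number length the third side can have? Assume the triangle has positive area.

The third side must be less than 8 + 9 = 17.
The largest integer below 17 is 16.

16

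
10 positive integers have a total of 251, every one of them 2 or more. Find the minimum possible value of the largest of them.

Some value must be at least ⌈251/10⌉ = 26, since 10 × 25 = 250 < 251.
Taking 9 copies of 25 and 1 copy of 26 gives exactly 251, so 26 is attained.

26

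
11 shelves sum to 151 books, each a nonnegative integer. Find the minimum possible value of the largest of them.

14

The 11 values sum to 151, so their maximum is at least ⌈151/11⌉ = 14.
Equality holds with 8 values of 14 and 3 values of 13.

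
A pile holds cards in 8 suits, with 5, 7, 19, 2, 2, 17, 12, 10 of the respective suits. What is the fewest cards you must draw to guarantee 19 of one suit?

74

In the worst case you take as many as possible of each suit without reaching 19: 5 + 7 + 18 + 2 + 2 + 17 + 12 + 10 = 73.
The next one must give 19 of some suit, so 73 + 1 = 74.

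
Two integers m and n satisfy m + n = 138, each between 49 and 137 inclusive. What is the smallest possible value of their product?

Since m + n is fixed, pushing one of them to its bound minimizes the product.
At the endpoint m = 49, n = 138 − 49 = 89, so mn = 49 × 89 = 4361.

4361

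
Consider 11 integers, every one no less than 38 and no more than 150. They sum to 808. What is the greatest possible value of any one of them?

To make one integer as large as possible, make the other 10 as small as possible.
The other 10 contribute at least 10 × 38 = 380, leaving at most 808 − 380 = 428.
But each integer is capped at 150, so the maximum is 150.
Achievable: one at 150 and the other 10 totalling 658, which fits since 10 × 38 ≤ 658 ≤ 10 × 150.

150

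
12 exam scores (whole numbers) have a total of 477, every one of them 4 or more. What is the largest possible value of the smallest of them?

If every one of the 12 were at least 40, the total would be at least 12 × 40 = 480 > 477.
Achievable: 3 of them at 39 and 9 at 40 total 477.

39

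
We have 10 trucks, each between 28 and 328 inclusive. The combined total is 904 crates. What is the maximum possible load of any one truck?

328

To make one truck as large as possible, make the other 9 as small as possible.
The other 9 contribute at least 9 × 28 = 252, leaving at most 904 − 252 = 652.
But each truck is capped at 328, so the maximum is 328.
Achievable: one at 328 and the other 9 totalling 576, which fits since 9 × 28 ≤ 576 ≤ 9 × 328.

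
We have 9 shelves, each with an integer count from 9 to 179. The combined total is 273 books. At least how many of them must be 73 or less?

Let j be the number exceeding 73. Then the total is ≥ 74·j + 9·(9 − j) = 81 + 65j.
So 65j ≤ 192 and j ≤ 2; hence at least 9 − 2 = 7 are ≤ 73.
Exactly 7 works: 7 values at 9 and 2 at 74 total 211; raise one of the low values by 62 (still ≤ 73) to hit 273.

7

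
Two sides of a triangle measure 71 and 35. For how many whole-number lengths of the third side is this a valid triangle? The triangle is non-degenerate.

The triangle inequality gives |71 − 35| < c < 71 + 35, i.e. 36 < c < 106.
So c can be any integer from 37 to 105: 69 values.

69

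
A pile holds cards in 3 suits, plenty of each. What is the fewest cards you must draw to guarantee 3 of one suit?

In the worst case you draw 2 of each of the 3 suits: 3 × 2 = 6.
One more forces 3 of some suit, so 6 + 1 = 7.

7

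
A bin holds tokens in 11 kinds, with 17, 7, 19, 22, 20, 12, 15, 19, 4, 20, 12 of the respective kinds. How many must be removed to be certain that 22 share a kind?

In the worst case you take as many as possible of each kind without reaching 22: 17 + 7 + 19 + 21 + 20 + 12 + 15 + 19 + 4 + 20 + 12 = 166.
The next one must give 22 of some kind, so 166 + 1 = 167.

167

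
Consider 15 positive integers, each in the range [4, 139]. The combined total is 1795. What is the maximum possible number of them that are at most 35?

Suppose k of them are at most 35. Those contribute at most 35 each and the rest at most 139 each.
So the total is at most 35k + 139(15 − k) = 2085 − 104k. This must still be ≥ 1795, so k ≤ 2.
k = 2 is achieved by 2 values at 35 and 13 at 139, total 1877; lower one of the 139's by 82 (still > 35) to reach 1795.

2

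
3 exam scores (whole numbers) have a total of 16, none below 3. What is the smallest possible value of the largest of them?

6

The 3 values sum to 16, so their maximum is at least ⌈16/3⌉ = 6.
Equality holds with 1 value of 6 and 2 values of 5.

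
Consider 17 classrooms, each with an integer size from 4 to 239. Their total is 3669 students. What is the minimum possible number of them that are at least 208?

If only k of them are at least 208, the other 17 − k are at most 207, so the total is at most k·239 + (17 − k)·207.
This must reach 3669, so k·239 + (17 − k)·207 ≥ 3669, giving k ≥ 5.
Exactly 5 works: 5 values at 239 and 12 at 207 total 3679; lower one of the high values by 10 (still ≥ 208) to hit 3669.

5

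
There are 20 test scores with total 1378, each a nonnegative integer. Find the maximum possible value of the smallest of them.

68

The 20 values sum to 1378, so their minimum is at most ⌊1378/20⌋ = 68.
Achievable: 2 of them at 68 and 18 at 69 total 1378.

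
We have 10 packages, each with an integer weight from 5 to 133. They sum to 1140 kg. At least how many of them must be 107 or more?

3

Each value short of 107 is at most 106, costing at least 133 − 106 = 27 against the maximum total of 1330.
We can afford to lose at most 1330 − 1140 = 190, so at most ⌊190/27⌋ = 7 fall short, and at least 3 are ≥ 107.
Exactly 3 works: 3 values at 133 and 7 at 106 total 1141; lower one of the high values by 1 (still ≥ 107) to hit 1140.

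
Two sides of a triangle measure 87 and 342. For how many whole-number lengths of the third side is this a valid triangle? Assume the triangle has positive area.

The triangle inequality gives |87 − 342| < c < 87 + 342, i.e. 255 < c < 429.
So c can be any integer from 256 to 428: 173 values.

173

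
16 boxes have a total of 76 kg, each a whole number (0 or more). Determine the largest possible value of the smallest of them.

4

The 16 values sum to 76, so their minimum is at most ⌊76/16⌋ = 4.
Achievable: 4 of them at 4 and 12 at 5 total 76.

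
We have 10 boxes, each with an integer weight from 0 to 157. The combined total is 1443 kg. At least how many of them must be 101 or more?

8

Suppose at most 10 − j of them reach 101; then j values are ≤ 100 and the rest ≤ 157.
The total is then ≤ 100·j + 157·(10 − j) = 1570 − 57j. For this to be ≥ 1443 we need j ≤ 2, so at least 10 − 2 = 8 must reach 101.
Exactly 8 works: 8 values at 157 and 2 at 100 total 1456; lower one of the high values by 13 (still ≥ 101) to hit 1443.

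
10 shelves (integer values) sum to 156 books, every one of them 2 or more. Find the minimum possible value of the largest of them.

The average is 156/10 > 15, so not all 10 can be 15 or less; the largest is ≥ 16.
Taking 4 copies of 15 and 6 copies of 16 gives exactly 156, so 16 is attained.

16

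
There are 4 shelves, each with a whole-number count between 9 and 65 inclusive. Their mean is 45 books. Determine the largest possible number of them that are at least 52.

The total is 4 × 45 = 180.
Suppose k of them are at least 52. Those contribute at least 52 each and the other 4 − k at least 9 each.
So the total is at least 52k + 9(4 − k) = 36 + 43k. This must be ≤ 180, giving k ≤ 3.
k = 3 is achieved by 3 values at 52 and 1 at 9, total 165; add 15 to one value (staying below 52) to reach 180.

3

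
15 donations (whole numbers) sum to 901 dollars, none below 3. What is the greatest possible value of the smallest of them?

60

The 15 values sum to 901, so their minimum is at most ⌊901/15⌋ = 60.
Achievable: 14 of them at 60 and 1 at 61 total 901.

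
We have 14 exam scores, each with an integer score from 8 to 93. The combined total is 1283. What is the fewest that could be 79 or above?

If only k of them are at least 79, the other 14 − k are at most 78, so the total is at most k·93 + (14 − k)·78.
This must reach 1283, so k·93 + (14 − k)·78 ≥ 1283, giving k ≥ 13.
Exactly 13 works: 13 values at 93 and 1 at 78 total 1287; lower one of the high values by 4 (still ≥ 79) to hit 1283.

13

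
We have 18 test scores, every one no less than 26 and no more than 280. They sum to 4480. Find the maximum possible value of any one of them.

280

Maximizing one value means minimizing the remaining 17.
The other 17 contribute at least 17 × 26 = 442, leaving at most 4480 − 442 = 4038.
But each score is capped at 280, so the maximum is 280.
Achievable: one at 280 and the other 17 totalling 4200, which fits since 17 × 26 ≤ 4200 ≤ 17 × 280.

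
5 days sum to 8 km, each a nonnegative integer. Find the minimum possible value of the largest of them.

2

The average is 8/5 > 1, so not all 5 can be 1 or less; the largest is ≥ 2.
Equality holds with 3 values of 2 and 2 values of 1.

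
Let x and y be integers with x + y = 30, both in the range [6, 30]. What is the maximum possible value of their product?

With x + y fixed, xy peaks when the two are closest together.
Taking x = 15 and y = 15 (both in [6, 30]) gives xy = 225.

225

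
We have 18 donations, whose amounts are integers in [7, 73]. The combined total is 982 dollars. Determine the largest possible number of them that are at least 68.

14

Suppose k of them are at least 68. Those contribute at least 68 each and the other 18 − k at least 7 each.
So the total is at least 68k + 7(18 − k) = 126 + 61k. This must be ≤ 982, giving k ≤ 14.
k = 14 is achieved by 14 values at 68 and 4 at 7, total 980; add 2 to one value (staying below 68) to reach 982.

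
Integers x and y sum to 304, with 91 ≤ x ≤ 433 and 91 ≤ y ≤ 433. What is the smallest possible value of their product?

19383

Since x + y is fixed, pushing one of them to its bound minimizes the product.
The extreme feasible split is x = 91, y = 213, giving xy = 19383.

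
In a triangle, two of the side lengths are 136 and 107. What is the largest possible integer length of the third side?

242

The third side must be less than 136 + 107 = 243.
The largest integer below 243 is 242.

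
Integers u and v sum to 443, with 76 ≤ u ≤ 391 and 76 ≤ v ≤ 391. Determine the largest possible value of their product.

With u + v fixed, uv peaks when the two are closest together.
Taking u = 221 and v = 222 (both in [76, 391]) gives uv = 49062.

49062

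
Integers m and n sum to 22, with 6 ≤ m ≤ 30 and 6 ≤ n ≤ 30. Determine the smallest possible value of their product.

Since m + n is fixed, pushing one of them to its bound minimizes the product.
The extreme feasible split is m = 6, n = 16, giving mn = 96.

96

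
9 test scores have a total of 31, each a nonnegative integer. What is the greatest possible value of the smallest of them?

If every one of the 9 were at least 4, the total would be at least 9 × 4 = 36 > 31.
Equality holds with 5 values of 3 and 4 values of 4.

3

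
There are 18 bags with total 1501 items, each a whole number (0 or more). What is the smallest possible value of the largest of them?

Some value must be at least ⌈1501/18⌉ = 84, since 18 × 83 = 1494 < 1501.
Achievable: 7 of them at 84 and 11 at 83 total 1501.

84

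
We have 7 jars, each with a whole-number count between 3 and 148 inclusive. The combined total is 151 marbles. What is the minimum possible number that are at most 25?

2

Each value above 25 is at least 26, contributing at least 26 − 3 = 23 above the floor 3.
The sum exceeds the floor total 21 by 130, so at most ⌊130/23⌋ = 5 exceed 25, and at least 2 are ≤ 25.
Exactly 2 works: 2 values at 3 and 5 at 26 total 136; raise one of the low values by 15 (still ≤ 25) to hit 151.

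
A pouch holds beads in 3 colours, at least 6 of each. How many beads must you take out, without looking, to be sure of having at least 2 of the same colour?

4

You could draw 1 of every colour without reaching 2 of any — 3 in all.
One more forces 2 of some colour, so 3 + 1 = 4.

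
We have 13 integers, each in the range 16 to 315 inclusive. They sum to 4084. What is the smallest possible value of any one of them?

304

To make one integer as small as possible, make the other 12 as large as possible.
The other 12 contribute at most 12 × 315 = 3780, leaving at least 4084 − 3780 = 304.
Since 304 ≥ 16, this is achievable: one at 304 and 12 at 315.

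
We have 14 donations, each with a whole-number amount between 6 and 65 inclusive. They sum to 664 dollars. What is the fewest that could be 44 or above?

3

Each value short of 44 is at most 43, costing at least 65 − 43 = 22 against the maximum total of 910.
We can afford to lose at most 910 − 664 = 246, so at most ⌊246/22⌋ = 11 fall short, and at least 3 are ≥ 44.
Exactly 3 works: 3 values at 65 and 11 at 43 total 668; lower one of the high values by 4 (still ≥ 44) to hit 664.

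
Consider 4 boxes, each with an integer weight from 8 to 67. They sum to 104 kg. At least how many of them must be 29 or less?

1

If only k of them are at most 29, the other 4 − k are at least 30, so the total is at least (4 − k)·30 + k·8.
This is ≤ 104, so (4 − k)·30 + 8k ≤ 104, which gives k ≥ 1.
Exactly 1 works: 1 value at 8 and 3 at 30 total 98; raise one of the low values by 6 (still ≤ 29) to hit 104.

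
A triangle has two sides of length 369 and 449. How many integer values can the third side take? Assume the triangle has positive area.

737

The triangle inequality gives |369 − 449| < c < 369 + 449, i.e. 80 < c < 818.
So c can be any integer from 81 to 817: 737 values.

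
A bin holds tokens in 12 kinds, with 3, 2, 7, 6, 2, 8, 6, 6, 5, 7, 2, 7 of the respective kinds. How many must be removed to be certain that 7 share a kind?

In the worst case you take as many as possible of each kind without reaching 7: 3 + 2 + 6 + 6 + 2 + 6 + 6 + 6 + 5 + 6 + 2 + 6 = 56.
The next one must give 7 of some kind, so 56 + 1 = 57.

57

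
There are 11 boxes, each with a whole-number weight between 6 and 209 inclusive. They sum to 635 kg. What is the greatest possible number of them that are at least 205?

2

Suppose k of them are at least 205. Those contribute at least 205 each and the other 11 − k at least 6 each.
So the total is at least 205k + 6(11 − k) = 66 + 199k. This must be ≤ 635, giving k ≤ 2.
k = 2 is achieved by 2 values at 205 and 9 at 6, total 464; add 171 to one value (staying below 205) to reach 635.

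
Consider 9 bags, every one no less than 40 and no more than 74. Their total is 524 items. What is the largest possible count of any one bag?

74

To make one bag as large as possible, make the other 8 as small as possible.
The other 8 contribute at least 8 × 40 = 320, leaving at most 524 − 320 = 204.
But each bag is capped at 74, so the maximum is 74.
Achievable: one at 74 and the other 8 totalling 450, which fits since 8 × 40 ≤ 450 ≤ 8 × 74.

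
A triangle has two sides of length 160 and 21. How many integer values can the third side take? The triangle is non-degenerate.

41

The triangle inequality gives |160 − 21| < c < 160 + 21, i.e. 139 < c < 181.
So c can be any integer from 140 to 180: 41 values.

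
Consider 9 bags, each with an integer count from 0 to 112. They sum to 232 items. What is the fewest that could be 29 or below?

If only k of them are at most 29, the other 9 − k are at least 30, so the total is at least (9 − k)·30 + k·0.
This is ≤ 232, so (9 − k)·30 + 0k ≤ 232, which gives k ≥ 2.
Exactly 2 works: 2 values at 0 and 7 at 30 total 210; raise one of the low values by 22 (still ≤ 29) to hit 232.

2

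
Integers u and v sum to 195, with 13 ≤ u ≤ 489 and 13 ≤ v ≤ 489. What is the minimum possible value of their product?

2366

uv = u(195 − u) is concave in u, so over [13, 182] it is minimized at an endpoint.
At the endpoint u = 13, v = 195 − 13 = 182, so uv = 13 × 182 = 2366.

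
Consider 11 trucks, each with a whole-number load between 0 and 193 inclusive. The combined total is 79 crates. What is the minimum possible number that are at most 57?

Let j be the number exceeding 57. Then the total is ≥ 58·j + 0·(11 − j) = 0 + 58j.
So 58j ≤ 79 and j ≤ 1; hence at least 11 − 1 = 10 are ≤ 57.
Exactly 10 works: 10 values at 0 and 1 at 58 total 58; raise one of the low values by 21 (still ≤ 57) to hit 79.

10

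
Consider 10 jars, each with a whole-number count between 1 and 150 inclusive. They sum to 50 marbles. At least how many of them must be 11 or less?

If only k of them are at most 11, the other 10 − k are at least 12, so the total is at least (10 − k)·12 + k·1.
This is ≤ 50, so (10 − k)·12 + 1k ≤ 50, which gives k ≥ 7.
Exactly 7 works: 7 values at 1 and 3 at 12 total 43; raise one of the low values by 7 (still ≤ 11) to hit 50.

7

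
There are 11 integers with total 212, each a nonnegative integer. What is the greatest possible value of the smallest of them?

The 11 values sum to 212, so their minimum is at most ⌊212/11⌋ = 19.
Equality holds with 8 values of 19 and 3 values of 20.

19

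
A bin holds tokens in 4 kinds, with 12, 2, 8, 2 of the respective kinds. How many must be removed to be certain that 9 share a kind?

In the worst case you take as many as possible of each kind without reaching 9: 8 + 2 + 8 + 2 = 20.
The next one must give 9 of some kind, so 20 + 1 = 21.

21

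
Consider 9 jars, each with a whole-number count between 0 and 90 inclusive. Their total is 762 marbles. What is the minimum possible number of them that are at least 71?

7

Each value short of 71 is at most 70, costing at least 90 − 70 = 20 against the maximum total of 810.
We can afford to lose at most 810 − 762 = 48, so at most ⌊48/20⌋ = 2 fall short, and at least 7 are ≥ 71.
Exactly 7 works: 7 values at 90 and 2 at 70 total 770; lower one of the high values by 8 (still ≥ 71) to hit 762.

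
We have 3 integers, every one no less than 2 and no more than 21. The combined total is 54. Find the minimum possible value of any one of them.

12

Minimizing one value means maximizing the remaining 2.
The other 2 contribute at most 2 × 21 = 42, leaving at least 54 − 42 = 12.
Since 12 ≥ 2, this is achievable: one at 12 and 2 at 21.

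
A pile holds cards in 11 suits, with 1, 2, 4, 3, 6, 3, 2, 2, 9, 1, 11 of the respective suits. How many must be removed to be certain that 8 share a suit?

39

In the worst case you take as many as possible of each suit without reaching 8: 1 + 2 + 4 + 3 + 6 + 3 + 2 + 2 + 7 + 1 + 7 = 38.
The next one must give 8 of some suit, so 38 + 1 = 39.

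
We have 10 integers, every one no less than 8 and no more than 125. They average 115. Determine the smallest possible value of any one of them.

To make one integer as small as possible, make the other 9 as large as possible.
The total is 10 × 115 = 1150.
The other 9 contribute at most 9 × 125 = 1125, leaving at least 1150 − 1125 = 25.
Since 25 ≥ 8, this is achievable: one at 25 and 9 at 125.

25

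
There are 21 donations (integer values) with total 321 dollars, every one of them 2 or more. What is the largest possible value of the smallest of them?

15

If every one of the 21 were at least 16, the total would be at least 21 × 16 = 336 > 321.
Equality holds with 15 values of 15 and 6 values of 16.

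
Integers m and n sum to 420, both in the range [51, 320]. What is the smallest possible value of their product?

32000

mn = m(420 − m) is concave in m, so over [100, 320] it is minimized at an endpoint.
At the endpoint m = 100, n = 420 − 100 = 320, so mn = 100 × 320 = 32000.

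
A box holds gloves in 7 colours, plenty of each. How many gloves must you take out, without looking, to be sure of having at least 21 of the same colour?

In the worst case you draw 20 of each of the 7 colours: 7 × 20 = 140.
One more forces 21 of some colour, so 140 + 1 = 141.

141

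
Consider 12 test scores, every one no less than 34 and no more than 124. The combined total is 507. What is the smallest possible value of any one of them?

Minimizing one value means maximizing the remaining 11.
The other 11 can take up 11 × 124 = 1364 ≥ 507 − 34, so one score can sit at its floor of 34.
Achievable: one at 34 and the other 11 totalling 473, which fits since 11 × 34 ≤ 473 ≤ 11 × 124.

34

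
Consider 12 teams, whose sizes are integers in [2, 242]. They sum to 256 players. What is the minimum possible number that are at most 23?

Let j be the number exceeding 23. Then the total is ≥ 24·j + 2·(12 − j) = 24 + 22j.
So 22j ≤ 232 and j ≤ 10; hence at least 12 − 10 = 2 are ≤ 23.
Exactly 2 works: 2 values at 2 and 10 at 24 total 244; raise one of the low values by 12 (still ≤ 23) to hit 256.

2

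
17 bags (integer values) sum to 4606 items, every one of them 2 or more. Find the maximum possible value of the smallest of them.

270

The average is 4606/17 < 271, so some value is ≤ 270.
Taking 1 copy of 270 and 16 copies of 271 gives exactly 4606, so 270 is attained.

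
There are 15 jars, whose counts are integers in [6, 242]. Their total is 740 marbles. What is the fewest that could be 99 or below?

9

If only k of them are at most 99, the other 15 − k are at least 100, so the total is at least (15 − k)·100 + k·6.
This is ≤ 740, so (15 − k)·100 + 6k ≤ 740, which gives k ≥ 9.
Exactly 9 works: 9 values at 6 and 6 at 100 total 654; raise one of the low values by 86 (still ≤ 99) to hit 740.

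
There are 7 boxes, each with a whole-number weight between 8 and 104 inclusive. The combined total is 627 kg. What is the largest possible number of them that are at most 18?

Suppose k of them are at most 18. Those contribute at most 18 each and the rest at most 104 each.
So the total is at most 18k + 104(7 − k) = 728 − 86k. This must still be ≥ 627, so k ≤ 1.
k = 1 is achieved by 1 value at 18 and 6 at 104, total 642; lower one of the 104's by 15 (still > 18) to reach 627.

1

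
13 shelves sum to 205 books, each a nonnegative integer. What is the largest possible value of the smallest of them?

The average is 205/13 < 16, so some value is ≤ 15.
Taking 3 copies of 15 and 10 copies of 16 gives exactly 205, so 15 is attained.

15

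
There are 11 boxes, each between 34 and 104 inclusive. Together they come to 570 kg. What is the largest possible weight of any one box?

Maximizing one value means minimizing the remaining 10.
The other 10 contribute at least 10 × 34 = 340, leaving at most 570 − 340 = 230.
But each box is capped at 104, so the maximum is 104.
Achievable: one at 104 and the other 10 totalling 466, which fits since 10 × 34 ≤ 466 ≤ 10 × 104.

104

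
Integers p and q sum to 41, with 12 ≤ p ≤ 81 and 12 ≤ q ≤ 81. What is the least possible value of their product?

348

For a fixed sum, pq is smallest when p and q are as far apart as possible.
The extreme feasible split is p = 12, q = 29, giving pq = 348.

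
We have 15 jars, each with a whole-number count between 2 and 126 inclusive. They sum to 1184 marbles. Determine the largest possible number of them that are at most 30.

Suppose k of them are at most 30. Those contribute at most 30 each and the rest at most 126 each.
So the total is at most 30k + 126(15 − k) = 1890 − 96k. This must still be ≥ 1184, so k ≤ 7.
k = 7 is achieved by 7 values at 30 and 8 at 126, total 1218; lower one of the 126's by 34 (still > 30) to reach 1184.

7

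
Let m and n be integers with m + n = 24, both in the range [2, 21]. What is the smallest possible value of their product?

mn = m(24 − m) is concave in m, so over [3, 21] it is minimized at an endpoint.
At the endpoint m = 3, n = 24 − 3 = 21, so mn = 3 × 21 = 63.

63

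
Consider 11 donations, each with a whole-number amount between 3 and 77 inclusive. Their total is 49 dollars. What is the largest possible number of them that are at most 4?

10

Each value at 4 or below falls at least 77 − 4 = 73 short of the ceiling 77.
The ceiling total is 11 × 77 = 847, and we need 49, so at most ⌊(847 − 49)/73⌋ = 10 can be that low.
k = 10 is achieved by 10 values at 4 and 1 at 77, total 117; lower one of the 77's by 68 (still > 4) to reach 49.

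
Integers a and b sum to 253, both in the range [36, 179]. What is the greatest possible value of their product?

For a fixed sum, the product ab is largest when a and b are as close as possible.
Taking a = 126 and b = 127 (both in [36, 179]) gives ab = 16002.

16002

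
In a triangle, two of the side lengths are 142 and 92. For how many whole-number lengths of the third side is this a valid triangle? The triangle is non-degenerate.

The triangle inequality gives |142 − 92| < c < 142 + 92, i.e. 50 < c < 234.
So c can be any integer from 51 to 233: 183 values.

183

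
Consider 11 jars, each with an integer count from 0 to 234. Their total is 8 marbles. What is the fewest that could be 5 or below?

10

Each value above 5 is at least 6, contributing at least 6 − 0 = 6 above the floor 0.
The sum exceeds the floor total 0 by 8, so at most ⌊8/6⌋ = 1 exceed 5, and at least 10 are ≤ 5.
Exactly 10 works: 10 values at 0 and 1 at 6 total 6; raise one of the low values by 2 (still ≤ 5) to hit 8.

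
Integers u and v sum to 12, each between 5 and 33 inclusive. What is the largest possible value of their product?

For a fixed sum, the product uv is largest when u and v are as close as possible.
Taking u = 6 and v = 6 (both in [5, 33]) gives uv = 36.

36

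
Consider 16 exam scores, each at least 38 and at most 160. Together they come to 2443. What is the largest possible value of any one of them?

160

Maximizing one value means minimizing the remaining 15.
The other 15 contribute at least 15 × 38 = 570, leaving at most 2443 − 570 = 1873.
But each score is capped at 160, so the maximum is 160.
Achievable: one at 160 and the other 15 totalling 2283, which fits since 15 × 38 ≤ 2283 ≤ 15 × 160.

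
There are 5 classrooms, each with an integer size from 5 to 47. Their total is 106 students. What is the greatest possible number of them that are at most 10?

Suppose k of them are at most 10. Those contribute at most 10 each and the rest at most 47 each.
So the total is at most 10k + 47(5 − k) = 235 − 37k. This must still be ≥ 106, so k ≤ 3.
k = 3 is achieved by 3 values at 10 and 2 at 47, total 124; lower one of the 47's by 18 (still > 10) to reach 106.

3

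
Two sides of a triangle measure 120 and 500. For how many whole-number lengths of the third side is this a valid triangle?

The triangle inequality gives |120 − 500| < c < 120 + 500, i.e. 380 < c < 620.
So c can be any integer from 381 to 619: 239 values.

239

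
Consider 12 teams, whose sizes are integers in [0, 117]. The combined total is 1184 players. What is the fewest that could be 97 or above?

If only k of them are at least 97, the other 12 − k are at most 96, so the total is at most k·117 + (12 − k)·96.
This must reach 1184, so k·117 + (12 − k)·96 ≥ 1184, giving k ≥ 2.
Exactly 2 works: 2 values at 117 and 10 at 96 total 1194; lower one of the high values by 10 (still ≥ 97) to hit 1184.

2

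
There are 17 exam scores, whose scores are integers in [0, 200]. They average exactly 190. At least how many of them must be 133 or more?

The total is 17 × 190 = 3230.
Suppose at most 17 − j of them reach 133; then j values are ≤ 132 and the rest ≤ 200.
The total is then ≤ 132·j + 200·(17 − j) = 3400 − 68j. For this to be ≥ 3230 we need j ≤ 2, so at least 17 − 2 = 15 must reach 133.
Exactly 15 works: 15 values at 200 and 2 at 132 total 3264; lower one of the high values by 34 (still ≥ 133) to hit 3230.

15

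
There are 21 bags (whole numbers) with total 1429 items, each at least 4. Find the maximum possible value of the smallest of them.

68

The 21 values sum to 1429, so their minimum is at most ⌊1429/21⌋ = 68.
Achievable: 20 of them at 68 and 1 at 69 total 1429.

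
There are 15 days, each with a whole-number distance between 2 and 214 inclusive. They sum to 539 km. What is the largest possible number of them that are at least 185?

2

With k values at 185 or above and the rest at least 2, the sum is at least 30 + 183k.
Since the sum is 539, we need 183k ≤ 509, i.e. k ≤ 2.
k = 2 is achieved by 2 values at 185 and 13 at 2, total 396; add 143 to one value (staying below 185) to reach 539.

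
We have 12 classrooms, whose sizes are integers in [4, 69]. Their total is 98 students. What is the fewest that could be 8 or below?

2

Let j be the number exceeding 8. Then the total is ≥ 9·j + 4·(12 − j) = 48 + 5j.
So 5j ≤ 50 and j ≤ 10; hence at least 12 − 10 = 2 are ≤ 8.
Exactly 2 works: 2 values at 4 and 10 at 9 total 98.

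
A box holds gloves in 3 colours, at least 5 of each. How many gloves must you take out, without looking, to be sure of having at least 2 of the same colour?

You could draw 1 of every colour without reaching 2 of any — 3 in all.
One more forces 2 of some colour, so 3 + 1 = 4.

4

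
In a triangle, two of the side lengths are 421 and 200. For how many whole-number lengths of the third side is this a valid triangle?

399

The triangle inequality gives |421 − 200| < c < 421 + 200, i.e. 221 < c < 621.
So c can be any integer from 222 to 620: 399 values.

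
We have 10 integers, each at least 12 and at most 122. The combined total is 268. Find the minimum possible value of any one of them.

12

To make one integer as small as possible, make the other 9 as large as possible.
The other 9 can take up 9 × 122 = 1098 ≥ 268 − 12, so one integer can sit at its floor of 12.
Achievable: one at 12 and the other 9 totalling 256, which fits since 9 × 12 ≤ 256 ≤ 9 × 122.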